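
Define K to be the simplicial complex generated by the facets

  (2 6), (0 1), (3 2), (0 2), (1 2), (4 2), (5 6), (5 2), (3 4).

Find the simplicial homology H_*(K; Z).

Order the vertices as 0 < 1 < 2 < 3 < 4 < 5 < 6. Listing each simplex with vertices in this order, K has dimension 1 with simplices:

  0-simplices (7): [0], [1], [2], [3], [4], [5], [6]
  1-simplices (9): [0,1], [0,2], [1,2], [2,3], [2,4], [2,5], [2,6], [3,4], [5,6]

so the chain groups are C_0 ≅ Z^7, C_1 ≅ Z^9.

The boundary map ∂_1: C_1 → C_0 sends each edge [p,q] (with p < q) to q − p. For instance
  ∂[3,4] = [4] − [3].
As a 7×9 matrix over Z this has rank 6, with invariant factors (1,1,1,1,1,1).

Now H_k = ker ∂_k / im ∂_{k+1}, so:

  H_0: rank C_0 − rank ∂_1 = 7 − 6 = 1, and the invariant factors of ∂_1 are all 1, so H_0 = Z.
  H_1: rank ker ∂_1 − rank ∂_2 = (9 − 6) − 0 = 3, and there is no ∂_2, so H_1 = Z^3.

H_0 = Z,  H_1 = Z^3.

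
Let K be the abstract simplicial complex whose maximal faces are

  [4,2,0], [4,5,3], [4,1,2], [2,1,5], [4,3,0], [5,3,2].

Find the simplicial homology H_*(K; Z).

H_0 ≅ Z,  H_1 ≅ Z,  H_2 = 0.

Fix the vertex order 0 < 1 < 2 < 3 < 4 < 5 and write every simplex with vertices in increasing order. Then dim K = 2 and the simplices of K are:

  0-simplices (6): [0], [1], [2], [3], [4], [5]
  1-simplices (12): [0,2], [0,3], [0,4], [1,2], [1,4], [1,5], [2,3], [2,4], [2,5], [3,4], [3,5], [4,5]
  2-simplices (6): [0,2,4], [0,3,4], [1,2,4], [1,2,5], [2,3,5], [3,4,5]

Hence C_0 ≅ Z^6, C_1 ≅ Z^12, C_2 ≅ Z^6.

Boundary ∂_1: C_1 → C_0 sends each edge [p,q] (with p < q) to q − p. For instance
  ∂[3,5] = [5] − [3].
This gives a 6×12 integer matrix of rank 5; reducing to Smith normal form yields diagonal entries (1,1,1,1,1).

∂_2: C_2 → C_1 acts by ∂[p,q,r] = [q,r] − [p,r] + [p,q]. For instance
  ∂[2,3,5] = [3,5] − [2,5] + [2,3],
  ∂[3,4,5] = [4,5] − [3,5] + [3,4].
The 12×6 boundary matrix has rank 6 and Smith normal form diag(1,1,1,1,1,1).

From H_k ≅ ker(∂_k) / im(∂_{k+1}) we obtain:

  H_0: rank C_0 − rank ∂_1 = 6 − 5 = 1, and the invariant factors of ∂_1 are all 1, so H_0 ≅ Z.
  H_1: rank ker ∂_1 − rank ∂_2 = (12 − 5) − 6 = 1, and the invariant factors of ∂_2 are all 1, so H_1 ≅ Z.
  H_2: rank ker ∂_2 − rank ∂_3 = (6 − 6) − 0 = 0, and there is no ∂_3, so H_2 ≅ 0.

As a check, the Euler characteristic is 6 − 12 + 6 = 0, which agrees with 1 − 1 + 0 = 0.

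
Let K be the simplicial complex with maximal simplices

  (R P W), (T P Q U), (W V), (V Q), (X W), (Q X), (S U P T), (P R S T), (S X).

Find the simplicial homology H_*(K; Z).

Take the total order P < Q < R < S < T < U < V < W < X on the vertex set. Then K (dimension 3) consists of the simplices:

  0-simplices (9): P, Q, R, S, T, U, V, W, X
  1-simplices (19): PQ, PR, PS, PT, PU, PW, QT, QU, QV, QX, RS, RT, RW, ST, SU, SX, TU, VW, WX
  2-simplices (11): PQT, PQU, PRS, PRT, PRW, PST, PSU, PTU, QTU, RST, STU
  3-simplices (3): PQTU, PRST, PSTU

Hence C_0 ≅ Z^9, C_1 ≅ Z^19, C_2 ≅ Z^11, C_3 ≅ Z^3.

Boundary ∂_1: C_1 → C_0 is given by ∂[p,q] = [q] − [p]. For instance
  ∂RW = W − R.
The 9×19 boundary matrix has rank 8 and Smith normal form diag(1,1,1,1,1,1,1,1).

∂_2: C_2 → C_1 sends each 2-simplex [p,q,r] to [q,r] − [p,r] + [p,q]. For instance
  ∂QTU = TU − QU + QT,
  ∂RST = ST − RT + RS.
As a 19×11 matrix over Z this has rank 8, with invariant factors (1,1,1,1,1,1,1,1).

The boundary map ∂_3: C_3 → C_2 sends each 3-simplex σ to the alternating sum Σ_i (−1)^i (σ with its i-th vertex removed). For instance
  ∂PQTU = QTU − PTU + PQU − PQT,
  ∂PRST = RST − PST + PRT − PRS.
The resulting 11×3 matrix has rank 3, and its Smith normal form has invariant factors (1,1,1).

From H_k ≅ ker(∂_k) / im(∂_{k+1}) we obtain:

  H_0: rank C_0 − rank ∂_1 = 9 − 8 = 1, and the invariant factors of ∂_1 are all 1, so H_0 ≅ Z.
  H_1: rank ker ∂_1 − rank ∂_2 = (19 − 8) − 8 = 3, and the invariant factors of ∂_2 are all 1, so H_1 ≅ Z^3.
  H_2: rank ker ∂_2 − rank ∂_3 = (11 − 8) − 3 = 0, and the invariant factors of ∂_3 are all 1, so H_2 ≅ 0.
  H_3: rank ker ∂_3 − rank ∂_4 = (3 − 3) − 0 = 0, and there is no ∂_4, so H_3 ≅ 0.

H_0 ≅ Z,  H_1 ≅ Z^3,  H_2 = 0,  H_3 = 0.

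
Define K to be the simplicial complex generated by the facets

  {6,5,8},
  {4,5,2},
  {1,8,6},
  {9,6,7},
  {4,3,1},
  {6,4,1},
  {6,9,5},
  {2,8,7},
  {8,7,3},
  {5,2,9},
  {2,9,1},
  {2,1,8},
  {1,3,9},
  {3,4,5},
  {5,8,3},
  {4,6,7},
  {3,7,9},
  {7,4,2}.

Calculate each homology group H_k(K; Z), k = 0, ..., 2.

H_0 ≅ Z,  H_1 ≅ Z^2,  H_2 ≅ Z.

Fix the vertex order 1 < 2 < 3 < 4 < 5 < 6 < 7 < 8 < 9 and write every simplex with vertices in increasing order. Then dim K = 2 and the simplices of K are:

  0-simplices (9): [1], [2], [3], [4], [5], [6], [7], [8], [9]
  1-simplices (27): (27 of them)
  2-simplices (18): [1,2,8], [1,2,9], [1,3,4], [1,3,9], [1,4,6], [1,6,8], [2,4,5], [2,4,7], [2,5,9], [2,7,8], [3,4,5], [3,5,8], [3,7,8], [3,7,9], [4,6,7], [5,6,8], [5,6,9], [6,7,9]

so the chain groups are C_0 ≅ Z^9, C_1 ≅ Z^27, C_2 ≅ Z^18.

∂_1: C_1 → C_0 maps an edge to its endpoints' difference, ∂[p,q] = q − p. For instance
  ∂[4,6] = [6] − [4].
The resulting 9×27 matrix has rank 8, and its Smith normal form has invariant factors (1,1,1,1,1,1,1,1).

The boundary map ∂_2: C_2 → C_1 maps a triangle to the signed sum of its edges. For instance
  ∂[4,6,7] = [6,7] − [4,7] + [4,6],
  ∂[5,6,9] = [6,9] − [5,9] + [5,6].
The resulting 27×18 matrix has rank 17, and its Smith normal form has invariant factors (1,1,1,1,1,1,1,1,1,1,1,1,1,1,1,1,1).

From H_k ≅ ker(∂_k) / im(∂_{k+1}) we obtain:

  H_0: rank C_0 − rank ∂_1 = 9 − 8 = 1, and the invariant factors of ∂_1 are all 1, so H_0 = Z.
  H_1: rank ker ∂_1 − rank ∂_2 = (27 − 8) − 17 = 2, and the invariant factors of ∂_2 are all 1, so H_1 = Z^2.
  H_2: rank ker ∂_2 − rank ∂_3 = (18 − 17) − 0 = 1, and there is no ∂_3, so H_2 = Z.

As a check, the Euler characteristic is 9 − 27 + 18 = 0, which agrees with 1 − 2 + 1 = 0.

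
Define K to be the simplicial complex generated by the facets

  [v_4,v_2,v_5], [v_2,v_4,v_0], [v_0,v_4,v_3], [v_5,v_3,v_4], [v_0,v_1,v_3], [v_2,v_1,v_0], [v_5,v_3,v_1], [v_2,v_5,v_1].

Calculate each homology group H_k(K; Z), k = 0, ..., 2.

H_0 ≅ Z,  H_1 = 0,  H_2 ≅ Z.

Take the total order v_0 < v_1 < v_2 < v_3 < v_4 < v_5 on the vertex set. Then K (dimension 2) consists of the simplices:

  0-simplices (6): [v_0], [v_1], [v_2], [v_3], [v_4], [v_5]
  1-simplices (12): [v_0,v_1], [v_0,v_2], [v_0,v_3], [v_0,v_4], [v_1,v_2], [v_1,v_3], [v_1,v_5], [v_2,v_4], [v_2,v_5], [v_3,v_4], [v_3,v_5], [v_4,v_5]
  2-simplices (8): [v_0,v_1,v_2], [v_0,v_1,v_3], [v_0,v_2,v_4], [v_0,v_3,v_4], [v_1,v_2,v_5], [v_1,v_3,v_5], [v_2,v_4,v_5], [v_3,v_4,v_5]

giving chain groups C_0 ≅ Z^6, C_1 ≅ Z^12, C_2 ≅ Z^8.

Boundary ∂_1: C_1 → C_0 is given by ∂[p,q] = [q] − [p].
As a 6×12 matrix over Z this has rank 5, with invariant factors (1,1,1,1,1).

∂_2: C_2 → C_1 acts by ∂[p,q,r] = [q,r] − [p,r] + [p,q]. For instance
  ∂[v_1,v_3,v_5] = [v_3,v_5] − [v_1,v_5] + [v_1,v_3],
  ∂[v_0,v_1,v_2] = [v_1,v_2] − [v_0,v_2] + [v_0,v_1].
The resulting 12×8 matrix has rank 7, and its Smith normal form has invariant factors (1,1,1,1,1,1,1).

Computing H_k = (kernel of ∂_k) / (image of ∂_{k+1}):

  H_0: rank C_0 − rank ∂_1 = 6 − 5 = 1, and the invariant factors of ∂_1 are all 1, so H_0 ≅ Z.
  H_1: rank ker ∂_1 − rank ∂_2 = (12 − 5) − 7 = 0, and the invariant factors of ∂_2 are all 1, so H_1 ≅ 0.
  H_2: rank ker ∂_2 − rank ∂_3 = (8 − 7) − 0 = 1, and there is no ∂_3, so H_2 ≅ Z.

As a check, the Euler characteristic is 6 − 12 + 8 = 2, which agrees with 1 − 0 + 1 = 2.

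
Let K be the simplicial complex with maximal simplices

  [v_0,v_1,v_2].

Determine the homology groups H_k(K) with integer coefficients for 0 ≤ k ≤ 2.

Take the total order v_0 < v_1 < v_2 on the vertex set. Then K (dimension 2) consists of the simplices:

  0-simplices (3): [v_0], [v_1], [v_2]
  1-simplices (3): [v_0,v_1], [v_0,v_2], [v_1,v_2]
  2-simplices (1): [v_0,v_1,v_2]

Hence C_0 ≅ Z^3, C_1 ≅ Z^3, C_2 ≅ Z^1.

The boundary map ∂_1: C_1 → C_0 sends each edge [p,q] (with p < q) to q − p.
This gives a 3×3 integer matrix of rank 2; reducing to Smith normal form yields diagonal entries (1,1).

The boundary map ∂_2: C_2 → C_1 acts by ∂[p,q,r] = [q,r] − [p,r] + [p,q]. For instance
  ∂[v_0,v_1,v_2] = [v_1,v_2] − [v_0,v_2] + [v_0,v_1].
The resulting 3×1 matrix has rank 1, and its Smith normal form has invariant factors (1).

Now H_k = ker ∂_k / im ∂_{k+1}, so:

  H_0: rank C_0 − rank ∂_1 = 3 − 2 = 1, and the invariant factors of ∂_1 are all 1, so H_0 ≅ Z.
  H_1: rank ker ∂_1 − rank ∂_2 = (3 − 2) − 1 = 0, and the invariant factors of ∂_2 are all 1, so H_1 ≅ 0.
  H_2: rank ker ∂_2 − rank ∂_3 = (1 − 1) − 0 = 0, and there is no ∂_3, so H_2 ≅ 0.

H_0 = Z,  H_1 = 0,  H_2 = 0.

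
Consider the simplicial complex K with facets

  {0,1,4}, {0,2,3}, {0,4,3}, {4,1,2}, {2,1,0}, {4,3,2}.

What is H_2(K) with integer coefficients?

H_2 = Z.

Order the vertices as 0 < 1 < 2 < 3 < 4. Listing each simplex with vertices in this order, K has dimension 2 with simplices:

  0-simplices (5): [0], [1], [2], [3], [4]
  1-simplices (9): [0,1], [0,2], [0,3], [0,4], [1,2], [1,4], [2,3], [2,4], [3,4]
  2-simplices (6): [0,1,2], [0,1,4], [0,2,3], [0,3,4], [1,2,4], [2,3,4]

giving chain groups C_0 ≅ Z^5, C_1 ≅ Z^9, C_2 ≅ Z^6.

∂_1: C_1 → C_0 sends each edge [p,q] (with p < q) to q − p.
This gives a 5×9 integer matrix of rank 4; reducing to Smith normal form yields diagonal entries (1,1,1,1).

Boundary ∂_2: C_2 → C_1 maps a triangle to the signed sum of its edges. For instance
  ∂[2,3,4] = [3,4] − [2,4] + [2,3],
  ∂[1,2,4] = [2,4] − [1,4] + [1,2].
As a 9×6 matrix over Z this has rank 5, with invariant factors (1,1,1,1,1).

Now H_k = ker ∂_k / im ∂_{k+1}, so:

  H_2: rank ker ∂_2 − rank ∂_3 = (6 − 5) − 0 = 1, and there is no ∂_3, so H_2 ≅ Z.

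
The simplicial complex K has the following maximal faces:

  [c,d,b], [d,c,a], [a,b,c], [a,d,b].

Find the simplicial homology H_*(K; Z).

H_0 ≅ Z,  H_1 = 0,  H_2 ≅ Z.

We work with the vertex ordering a < b < c < d. The simplices of K, each written with vertices in increasing order, are:

  0-simplices (4): a, b, c, d
  1-simplices (6): ab, ac, ad, bc, bd, cd
  2-simplices (4): abc, abd, acd, bcd

Hence C_0 ≅ Z^4, C_1 ≅ Z^6, C_2 ≅ Z^4.

∂_1: C_1 → C_0 sends each edge [p,q] (with p < q) to q − p. For instance
  ∂bd = d − b.
This gives a 4×6 integer matrix of rank 3; reducing to Smith normal form yields diagonal entries (1,1,1).

∂_2: C_2 → C_1 acts by ∂[p,q,r] = [q,r] − [p,r] + [p,q]. For instance
  ∂bcd = cd − bd + bc,
  ∂abc = bc − ac + ab.
As a 6×4 matrix over Z this has rank 3, with invariant factors (1,1,1).

From H_k ≅ ker(∂_k) / im(∂_{k+1}) we obtain:

  H_0: rank C_0 − rank ∂_1 = 4 − 3 = 1, and the invariant factors of ∂_1 are all 1, so H_0 ≅ Z.
  H_1: rank ker ∂_1 − rank ∂_2 = (6 − 3) − 3 = 0, and the invariant factors of ∂_2 are all 1, so H_1 ≅ 0.
  H_2: rank ker ∂_2 − rank ∂_3 = (4 − 3) − 0 = 1, and there is no ∂_3, so H_2 ≅ Z.

(K is a triangulation of the 2-sphere S^2.)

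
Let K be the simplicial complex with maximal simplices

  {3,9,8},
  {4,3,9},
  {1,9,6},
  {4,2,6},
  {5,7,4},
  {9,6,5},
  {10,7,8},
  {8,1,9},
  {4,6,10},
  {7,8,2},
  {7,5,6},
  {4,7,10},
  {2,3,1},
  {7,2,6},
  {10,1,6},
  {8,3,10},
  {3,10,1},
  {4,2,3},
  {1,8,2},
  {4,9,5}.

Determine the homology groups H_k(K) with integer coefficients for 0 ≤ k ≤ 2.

H_0 ≅ Z,  H_1 ≅ Z ⊕ Z/2,  H_2 = 0.

Order the vertices as 1 < 2 < 3 < 4 < 5 < 6 < 7 < 8 < 9 < 10. Listing each simplex with vertices in this order, K has dimension 2 with simplices:

  0-simplices (10): [1], [2], [3], [4], [5], [6], [7], [8], [9], [10]
  1-simplices (30): (30 of them)
  2-simplices (20): (20 of them)

giving chain groups C_0 ≅ Z^10, C_1 ≅ Z^30, C_2 ≅ Z^20.

The boundary map ∂_1: C_1 → C_0 sends each edge [p,q] (with p < q) to q − p.
As a 10×30 matrix over Z this has rank 9, with invariant factors (1,1,1,1,1,1,1,1,1).

∂_2: C_2 → C_1 sends each 2-simplex [p,q,r] to [q,r] − [p,r] + [p,q]. For instance
  ∂[7,8,10] = [8,10] − [7,10] + [7,8],
  ∂[4,6,10] = [6,10] − [4,10] + [4,6].
As a 30×20 matrix over Z this has rank 20, with invariant factors (1,1,1,1,1,1,1,1,1,1,1,1,1,1,1,1,1,1,1,2).

From H_k ≅ ker(∂_k) / im(∂_{k+1}) we obtain:

  H_0: rank C_0 − rank ∂_1 = 10 − 9 = 1, and the invariant factors of ∂_1 are all 1, so H_0 = Z.
  H_1: rank ker ∂_1 − rank ∂_2 = (30 − 9) − 20 = 1, and ∂_2 has invariant factor 2 > 1, so H_1 = Z ⊕ Z/2.
  H_2: rank ker ∂_2 − rank ∂_3 = (20 − 20) − 0 = 0, and there is no ∂_3, so H_2 = 0.

As a check, the Euler characteristic is 10 − 30 + 20 = 0, which agrees with 1 − 1 + 0 = 0.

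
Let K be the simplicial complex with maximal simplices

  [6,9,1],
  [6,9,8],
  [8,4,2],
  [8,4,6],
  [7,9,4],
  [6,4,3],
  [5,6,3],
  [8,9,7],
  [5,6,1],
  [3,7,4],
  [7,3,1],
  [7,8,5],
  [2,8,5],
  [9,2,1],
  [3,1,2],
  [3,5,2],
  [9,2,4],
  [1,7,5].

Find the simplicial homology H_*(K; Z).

Take the total order 1 < 2 < 3 < 4 < 5 < 6 < 7 < 8 < 9 on the vertex set. Then K (dimension 2) consists of the simplices:

  0-simplices (9): [1], [2], [3], [4], [5], [6], [7], [8], [9]
  1-simplices (27): (27 of them)
  2-simplices (18): [1,2,3], [1,2,9], [1,3,7], [1,5,6], [1,5,7], [1,6,9], [2,3,5], [2,4,8], [2,4,9], [2,5,8], [3,4,6], [3,4,7], [3,5,6], [4,6,8], [4,7,9], [5,7,8], [6,8,9], [7,8,9]

giving chain groups C_0 ≅ Z^9, C_1 ≅ Z^27, C_2 ≅ Z^18.

Boundary ∂_1: C_1 → C_0 sends each edge [p,q] (with p < q) to q − p. For instance
  ∂[2,3] = [3] − [2].
As a 9×27 matrix over Z this has rank 8, with invariant factors (1,1,1,1,1,1,1,1).

∂_2: C_2 → C_1 sends each 2-simplex [p,q,r] to [q,r] − [p,r] + [p,q]. For instance
  ∂[1,2,9] = [2,9] − [1,9] + [1,2],
  ∂[1,5,7] = [5,7] − [1,7] + [1,5].
The 27×18 boundary matrix has rank 18 and Smith normal form diag(1,1,1,1,1,1,1,1,1,1,1,1,1,1,1,1,1,2).

Computing H_k = (kernel of ∂_k) / (image of ∂_{k+1}):

  H_0: rank C_0 − rank ∂_1 = 9 − 8 = 1, and the invariant factors of ∂_1 are all 1, so H_0 ≅ Z.
  H_1: rank ker ∂_1 − rank ∂_2 = (27 − 8) − 18 = 1, and ∂_2 has invariant factor 2 > 1, so H_1 ≅ Z ⊕ Z/2.
  H_2: rank ker ∂_2 − rank ∂_3 = (18 − 18) − 0 = 0, and there is no ∂_3, so H_2 ≅ 0.

As a check, the Euler characteristic is 9 − 27 + 18 = 0, which agrees with 1 − 1 + 0 = 0.

H_0 = Z,  H_1 = Z ⊕ Z/2,  H_2 = 0.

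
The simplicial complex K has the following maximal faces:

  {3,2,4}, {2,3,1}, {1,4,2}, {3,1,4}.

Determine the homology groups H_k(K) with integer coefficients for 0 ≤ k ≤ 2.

Fix the vertex order 1 < 2 < 3 < 4 and write every simplex with vertices in increasing order. Then dim K = 2 and the simplices of K are:

  0-simplices (4): [1], [2], [3], [4]
  1-simplices (6): [1,2], [1,3], [1,4], [2,3], [2,4], [3,4]
  2-simplices (4): [1,2,3], [1,2,4], [1,3,4], [2,3,4]

giving chain groups C_0 ≅ Z^4, C_1 ≅ Z^6, C_2 ≅ Z^4.

Boundary ∂_1: C_1 → C_0 sends each edge [p,q] (with p < q) to q − p. For instance
  ∂[2,4] = [4] − [2].
As a 4×6 matrix over Z this has rank 3, with invariant factors (1,1,1).

Boundary ∂_2: C_2 → C_1 sends each 2-simplex [p,q,r] to [q,r] − [p,r] + [p,q]. For instance
  ∂[2,3,4] = [3,4] − [2,4] + [2,3],
  ∂[1,2,4] = [2,4] − [1,4] + [1,2].
The 6×4 boundary matrix has rank 3 and Smith normal form diag(1,1,1).

From H_k ≅ ker(∂_k) / im(∂_{k+1}) we obtain:

  H_0: rank C_0 − rank ∂_1 = 4 − 3 = 1, and the invariant factors of ∂_1 are all 1, so H_0 ≅ Z.
  H_1: rank ker ∂_1 − rank ∂_2 = (6 − 3) − 3 = 0, and the invariant factors of ∂_2 are all 1, so H_1 ≅ 0.
  H_2: rank ker ∂_2 − rank ∂_3 = (4 − 3) − 0 = 1, and there is no ∂_3, so H_2 ≅ Z.

(K is a triangulation of the 2-sphere S^2.)

H_0 ≅ Z,  H_1 = 0,  H_2 ≅ Z.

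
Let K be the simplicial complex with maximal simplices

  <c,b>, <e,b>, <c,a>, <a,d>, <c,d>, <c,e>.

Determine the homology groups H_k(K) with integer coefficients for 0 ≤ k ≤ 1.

H_0 = Z,  H_1 = Z^2.

K has 5 vertices, 6 edges.
rank ∂_0 = 0, rank ∂_1 = 4 ⇒ b_0 = 5 − 0 − 4 = 1; all invariant factors of ∂_1 are 1 so no torsion. So H_0 = Z.
rank ∂_1 = 4, rank ∂_2 = 0 ⇒ b_1 = 6 − 4 − 0 = 2. So H_1 = Z^2.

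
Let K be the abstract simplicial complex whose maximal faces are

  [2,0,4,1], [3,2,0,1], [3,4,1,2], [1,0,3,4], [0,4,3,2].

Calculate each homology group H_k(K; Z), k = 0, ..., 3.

H_0 ≅ Z,  H_1 = 0,  H_2 = 0,  H_3 ≅ Z.

Order the vertices as 0 < 1 < 2 < 3 < 4. Listing each simplex with vertices in this order, K has dimension 3 with simplices:

  0-simplices (5): [0], [1], [2], [3], [4]
  1-simplices (10): [0,1], [0,2], [0,3], [0,4], [1,2], [1,3], [1,4], [2,3], [2,4], [3,4]
  2-simplices (10): [0,1,2], [0,1,3], [0,1,4], [0,2,3], [0,2,4], [0,3,4], [1,2,3], [1,2,4], [1,3,4], [2,3,4]
  3-simplices (5): [0,1,2,3], [0,1,2,4], [0,1,3,4], [0,2,3,4], [1,2,3,4]

so the chain groups are C_0 ≅ Z^5, C_1 ≅ Z^10, C_2 ≅ Z^10, C_3 ≅ Z^5.

The boundary map ∂_1: C_1 → C_0 is given by ∂[p,q] = [q] − [p]. For instance
  ∂[0,2] = [2] − [0].
As a 5×10 matrix over Z this has rank 4, with invariant factors (1,1,1,1).

The boundary map ∂_2: C_2 → C_1 maps a triangle to the signed sum of its edges. For instance
  ∂[1,3,4] = [3,4] − [1,4] + [1,3],
  ∂[0,3,4] = [3,4] − [0,4] + [0,3].
As a 10×10 matrix over Z this has rank 6, with invariant factors (1,1,1,1,1,1).

The boundary map ∂_3: C_3 → C_2 sends each 3-simplex σ to the alternating sum Σ_i (−1)^i (σ with its i-th vertex removed). For instance
  ∂[1,2,3,4] = [2,3,4] − [1,3,4] + [1,2,4] − [1,2,3],
  ∂[0,1,2,4] = [1,2,4] − [0,2,4] + [0,1,4] − [0,1,2].
This gives a 10×5 integer matrix of rank 4; reducing to Smith normal form yields diagonal entries (1,1,1,1).

Now H_k = ker ∂_k / im ∂_{k+1}, so:

  H_0: rank C_0 − rank ∂_1 = 5 − 4 = 1, and the invariant factors of ∂_1 are all 1, so H_0 ≅ Z.
  H_1: rank ker ∂_1 − rank ∂_2 = (10 − 4) − 6 = 0, and the invariant factors of ∂_2 are all 1, so H_1 ≅ 0.
  H_2: rank ker ∂_2 − rank ∂_3 = (10 − 6) − 4 = 0, and the invariant factors of ∂_3 are all 1, so H_2 ≅ 0.
  H_3: rank ker ∂_3 − rank ∂_4 = (5 − 4) − 0 = 1, and there is no ∂_4, so H_3 ≅ Z.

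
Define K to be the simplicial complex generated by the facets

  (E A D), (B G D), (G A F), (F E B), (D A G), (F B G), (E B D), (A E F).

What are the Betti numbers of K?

b_0 = 1, b_1 = 0, b_2 = 1.

Take the total order A < B < D < E < F < G on the vertex set. Then K (dimension 2) consists of the simplices:

  0-simplices (6): A, B, D, E, F, G
  1-simplices (12): AD, AE, AF, AG, BD, BE, BF, BG, DE, DG, EF, FG
  2-simplices (8): ADE, ADG, AEF, AFG, BDE, BDG, BEF, BFG

giving chain groups C_0 ≅ Z^6, C_1 ≅ Z^12, C_2 ≅ Z^8.

The boundary map ∂_1: C_1 → C_0 maps an edge to its endpoints' difference, ∂[p,q] = q − p. For instance
  ∂DE = E − D.
The resulting 6×12 matrix has rank 5, and its Smith normal form has invariant factors (1,1,1,1,1).

∂_2: C_2 → C_1 sends each 2-simplex [p,q,r] to [q,r] − [p,r] + [p,q]. For instance
  ∂BDG = DG − BG + BD,
  ∂ADE = DE − AE + AD.
This gives a 12×8 integer matrix of rank 7; reducing to Smith normal form yields diagonal entries (1,1,1,1,1,1,1).

From H_k ≅ ker(∂_k) / im(∂_{k+1}) we obtain:

  H_0: rank C_0 − rank ∂_1 = 6 − 5 = 1, and the invariant factors of ∂_1 are all 1, so H_0 ≅ Z.
  H_1: rank ker ∂_1 − rank ∂_2 = (12 − 5) − 7 = 0, and the invariant factors of ∂_2 are all 1, so H_1 ≅ 0.
  H_2: rank ker ∂_2 − rank ∂_3 = (8 − 7) − 0 = 1, and there is no ∂_3, so H_2 ≅ Z.

As a check, the Euler characteristic is 6 − 12 + 8 = 2, which agrees with 1 − 0 + 1 = 2.

Hence the Betti numbers are b_0 = 1, b_1 = 0, b_2 = 1.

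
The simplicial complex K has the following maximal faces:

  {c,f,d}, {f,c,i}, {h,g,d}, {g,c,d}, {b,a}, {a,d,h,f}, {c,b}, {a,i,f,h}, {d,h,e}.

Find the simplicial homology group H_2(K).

H_2 ≅ 0.

Take the total order a < b < c < d < e < f < g < h < i on the vertex set. Then K (dimension 3) consists of the simplices:

  0-simplices (9): a, b, c, d, e, f, g, h, i
  1-simplices (19): ab, ad, af, ah, ai, bc, cd, cf, cg, ci, de, df, dg, dh, eh, fh, fi, gh, hi
  2-simplices (12): adf, adh, afh, afi, ahi, cdf, cdg, cfi, deh, dfh, dgh, fhi
  3-simplices (2): adfh, afhi

Hence C_0 ≅ Z^9, C_1 ≅ Z^19, C_2 ≅ Z^12, C_3 ≅ Z^2.

The boundary map ∂_1: C_1 → C_0 is given by ∂[p,q] = [q] − [p]. For instance
  ∂cd = d − c.
The resulting 9×19 matrix has rank 8, and its Smith normal form has invariant factors (1,1,1,1,1,1,1,1).

Boundary ∂_2: C_2 → C_1 sends each 2-simplex [p,q,r] to [q,r] − [p,r] + [p,q]. For instance
  ∂afh = fh − ah + af,
  ∂deh = eh − dh + de.
The resulting 19×12 matrix has rank 10, and its Smith normal form has invariant factors (1,1,1,1,1,1,1,1,1,1).

The boundary map ∂_3: C_3 → C_2 sends each 3-simplex σ to the alternating sum Σ_i (−1)^i (σ with its i-th vertex removed). For instance
  ∂adfh = dfh − afh + adh − adf,
  ∂afhi = fhi − ahi + afi − afh.
As a 12×2 matrix over Z this has rank 2, with invariant factors (1,1).

From H_k ≅ ker(∂_k) / im(∂_{k+1}) we obtain:

  H_2: rank ker ∂_2 − rank ∂_3 = (12 − 10) − 2 = 0, and the invariant factors of ∂_3 are all 1, so H_2 ≅ 0.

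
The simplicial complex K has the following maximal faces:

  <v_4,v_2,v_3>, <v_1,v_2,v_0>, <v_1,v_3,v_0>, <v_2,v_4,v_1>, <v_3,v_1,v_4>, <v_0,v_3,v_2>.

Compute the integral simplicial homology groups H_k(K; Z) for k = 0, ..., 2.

H_0 ≅ Z,  H_1 = 0,  H_2 ≅ Z.

K has 5 vertices, 9 edges, 6 triangles.
rank ∂_0 = 0, rank ∂_1 = 4 ⇒ b_0 = 5 − 0 − 4 = 1; all invariant factors of ∂_1 are 1 so no torsion. So H_0 = Z.
rank ∂_1 = 4, rank ∂_2 = 5 ⇒ b_1 = 9 − 4 − 5 = 0; all invariant factors of ∂_2 are 1 so no torsion. So H_1 = 0.
rank ∂_2 = 5, rank ∂_3 = 0 ⇒ b_2 = 6 − 5 − 0 = 1. So H_2 = Z.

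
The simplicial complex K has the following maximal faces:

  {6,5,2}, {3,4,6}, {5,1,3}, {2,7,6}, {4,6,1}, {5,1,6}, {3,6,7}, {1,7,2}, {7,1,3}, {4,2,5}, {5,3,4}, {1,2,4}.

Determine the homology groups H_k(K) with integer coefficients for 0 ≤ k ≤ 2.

We work with the vertex ordering 1 < 2 < 3 < 4 < 5 < 6 < 7. The simplices of K, each written with vertices in increasing order, are:

  0-simplices (7): [1], [2], [3], [4], [5], [6], [7]
  1-simplices (18): [1,2], [1,3], [1,4], [1,5], [1,6], [1,7], [2,4], [2,5], [2,6], [2,7], [3,4], [3,5], [3,6], [3,7], [4,5], [4,6], [5,6], [6,7]
  2-simplices (12): [1,2,4], [1,2,7], [1,3,5], [1,3,7], [1,4,6], [1,5,6], [2,4,5], [2,5,6], [2,6,7], [3,4,5], [3,4,6], [3,6,7]

giving chain groups C_0 ≅ Z^7, C_1 ≅ Z^18, C_2 ≅ Z^12.

∂_1: C_1 → C_0 sends each edge [p,q] (with p < q) to q − p.
The 7×18 boundary matrix has rank 6 and Smith normal form diag(1,1,1,1,1,1).

Boundary ∂_2: C_2 → C_1 acts by ∂[p,q,r] = [q,r] − [p,r] + [p,q]. For instance
  ∂[3,4,5] = [4,5] − [3,5] + [3,4],
  ∂[1,2,4] = [2,4] − [1,4] + [1,2].
This gives a 18×12 integer matrix of rank 12; reducing to Smith normal form yields diagonal entries (1,1,1,1,1,1,1,1,1,1,1,2).

Computing H_k = (kernel of ∂_k) / (image of ∂_{k+1}):

  H_0: rank C_0 − rank ∂_1 = 7 − 6 = 1, and the invariant factors of ∂_1 are all 1, so H_0 = Z.
  H_1: rank ker ∂_1 − rank ∂_2 = (18 − 6) − 12 = 0, and ∂_2 has invariant factor 2 > 1, so H_1 = Z/2.
  H_2: rank ker ∂_2 − rank ∂_3 = (12 − 12) − 0 = 0, and there is no ∂_3, so H_2 = 0.

As a check, the Euler characteristic is 7 − 18 + 12 = 1, which agrees with 1 − 0 + 0 = 1.
(K is a triangulation of the real projective plane RP^2.)

H_0 ≅ Z,  H_1 ≅ Z/2,  H_2 = 0.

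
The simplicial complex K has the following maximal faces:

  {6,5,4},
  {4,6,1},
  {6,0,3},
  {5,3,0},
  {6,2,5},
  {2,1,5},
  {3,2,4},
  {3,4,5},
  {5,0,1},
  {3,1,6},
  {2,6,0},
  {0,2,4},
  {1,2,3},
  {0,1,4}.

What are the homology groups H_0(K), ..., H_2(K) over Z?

Take the total order 0 < 1 < 2 < 3 < 4 < 5 < 6 on the vertex set. Then K (dimension 2) consists of the simplices:

  0-simplices (7): [0], [1], [2], [3], [4], [5], [6]
  1-simplices (21): [0,1], [0,2], [0,3], [0,4], [0,5], [0,6], [1,2], [1,3], [1,4], [1,5], [1,6], [2,3], [2,4], [2,5], [2,6], [3,4], [3,5], [3,6], [4,5], [4,6], [5,6]
  2-simplices (14): [0,1,4], [0,1,5], [0,2,4], [0,2,6], [0,3,5], [0,3,6], [1,2,3], [1,2,5], [1,3,6], [1,4,6], [2,3,4], [2,5,6], [3,4,5], [4,5,6]

so the chain groups are C_0 ≅ Z^7, C_1 ≅ Z^21, C_2 ≅ Z^14.

Boundary ∂_1: C_1 → C_0 maps an edge to its endpoints' difference, ∂[p,q] = q − p.
The resulting 7×21 matrix has rank 6, and its Smith normal form has invariant factors (1,1,1,1,1,1).

∂_2: C_2 → C_1 acts by ∂[p,q,r] = [q,r] − [p,r] + [p,q]. For instance
  ∂[2,5,6] = [5,6] − [2,6] + [2,5],
  ∂[0,2,6] = [2,6] − [0,6] + [0,2].
As a 21×14 matrix over Z this has rank 13, with invariant factors (1,1,1,1,1,1,1,1,1,1,1,1,1).

Computing H_k = (kernel of ∂_k) / (image of ∂_{k+1}):

  H_0: rank C_0 − rank ∂_1 = 7 − 6 = 1, and the invariant factors of ∂_1 are all 1, so H_0 = Z.
  H_1: rank ker ∂_1 − rank ∂_2 = (21 − 6) − 13 = 2, and the invariant factors of ∂_2 are all 1, so H_1 = Z^2.
  H_2: rank ker ∂_2 − rank ∂_3 = (14 − 13) − 0 = 1, and there is no ∂_3, so H_2 = Z.

H_0 = Z,  H_1 = Z^2,  H_2 = Z.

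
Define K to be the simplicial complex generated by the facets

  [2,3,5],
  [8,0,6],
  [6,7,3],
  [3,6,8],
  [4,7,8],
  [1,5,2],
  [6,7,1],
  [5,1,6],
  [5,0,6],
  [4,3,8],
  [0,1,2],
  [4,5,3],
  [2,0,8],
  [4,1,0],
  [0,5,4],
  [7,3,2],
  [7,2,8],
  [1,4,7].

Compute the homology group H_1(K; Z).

H_1 ≅ Z ⊕ Z_2.

Order the vertices as 0 < 1 < 2 < 3 < 4 < 5 < 6 < 7 < 8. Listing each simplex with vertices in this order, K has dimension 2 with simplices:

  0-simplices (9): [0], [1], [2], [3], [4], [5], [6], [7], [8]
  1-simplices (27): (27 of them)
  2-simplices (18): [0,1,2], [0,1,4], [0,2,8], [0,4,5], [0,5,6], [0,6,8], [1,2,5], [1,4,7], [1,5,6], [1,6,7], [2,3,5], [2,3,7], [2,7,8], [3,4,5], [3,4,8], [3,6,7], [3,6,8], [4,7,8]

Hence C_0 ≅ Z^9, C_1 ≅ Z^27, C_2 ≅ Z^18.

The boundary map ∂_1: C_1 → C_0 sends each edge [p,q] (with p < q) to q − p. For instance
  ∂[1,5] = [5] − [1].
As a 9×27 matrix over Z this has rank 8, with invariant factors (1,1,1,1,1,1,1,1).

Boundary ∂_2: C_2 → C_1 acts by ∂[p,q,r] = [q,r] − [p,r] + [p,q]. For instance
  ∂[2,3,5] = [3,5] − [2,5] + [2,3],
  ∂[0,4,5] = [4,5] − [0,5] + [0,4].
The 27×18 boundary matrix has rank 18 and Smith normal form diag(1,1,1,1,1,1,1,1,1,1,1,1,1,1,1,1,1,2).

Computing H_k = (kernel of ∂_k) / (image of ∂_{k+1}):

  H_1: rank ker ∂_1 − rank ∂_2 = (27 − 8) − 18 = 1, and ∂_2 has invariant factor 2 > 1, so H_1 ≅ Z ⊕ Z_2.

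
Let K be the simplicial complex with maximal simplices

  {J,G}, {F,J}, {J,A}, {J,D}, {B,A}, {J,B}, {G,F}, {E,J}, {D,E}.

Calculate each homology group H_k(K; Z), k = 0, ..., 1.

H_0 = Z,  H_1 = Z^3.

We work with the vertex ordering A < B < D < E < F < G < J. The simplices of K, each written with vertices in increasing order, are:

  0-simplices (7): A, B, D, E, F, G, J
  1-simplices (9): AB, AJ, BJ, DE, DJ, EJ, FG, FJ, GJ

Hence C_0 ≅ Z^7, C_1 ≅ Z^9.

Boundary ∂_1: C_1 → C_0 is given by ∂[p,q] = [q] − [p].
As a 7×9 matrix over Z this has rank 6, with invariant factors (1,1,1,1,1,1).

Now H_k = ker ∂_k / im ∂_{k+1}, so:

  H_0: rank C_0 − rank ∂_1 = 7 − 6 = 1, and the invariant factors of ∂_1 are all 1, so H_0 ≅ Z.
  H_1: rank ker ∂_1 − rank ∂_2 = (9 − 6) − 0 = 3, and there is no ∂_2, so H_1 ≅ Z^3.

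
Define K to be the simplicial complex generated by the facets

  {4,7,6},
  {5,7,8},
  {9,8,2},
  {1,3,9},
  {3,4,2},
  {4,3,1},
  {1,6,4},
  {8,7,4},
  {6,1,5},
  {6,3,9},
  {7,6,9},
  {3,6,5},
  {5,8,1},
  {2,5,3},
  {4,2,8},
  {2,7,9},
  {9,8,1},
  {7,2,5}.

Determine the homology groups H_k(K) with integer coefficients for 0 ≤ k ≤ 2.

Order the vertices as 1 < 2 < 3 < 4 < 5 < 6 < 7 < 8 < 9. Listing each simplex with vertices in this order, K has dimension 2 with simplices:

  0-simplices (9): [1], [2], [3], [4], [5], [6], [7], [8], [9]
  1-simplices (27): (27 of them)
  2-simplices (18): [1,3,4], [1,3,9], [1,4,6], [1,5,6], [1,5,8], [1,8,9], [2,3,4], [2,3,5], [2,4,8], [2,5,7], [2,7,9], [2,8,9], [3,5,6], [3,6,9], [4,6,7], [4,7,8], [5,7,8], [6,7,9]

Hence C_0 ≅ Z^9, C_1 ≅ Z^27, C_2 ≅ Z^18.

The boundary map ∂_1: C_1 → C_0 is given by ∂[p,q] = [q] − [p]. For instance
  ∂[3,5] = [5] − [3].
This gives a 9×27 integer matrix of rank 8; reducing to Smith normal form yields diagonal entries (1,1,1,1,1,1,1,1).

The boundary map ∂_2: C_2 → C_1 acts by ∂[p,q,r] = [q,r] − [p,r] + [p,q]. For instance
  ∂[1,8,9] = [8,9] − [1,9] + [1,8],
  ∂[3,6,9] = [6,9] − [3,9] + [3,6].
The 27×18 boundary matrix has rank 18 and Smith normal form diag(1,1,1,1,1,1,1,1,1,1,1,1,1,1,1,1,1,2).

Computing H_k = (kernel of ∂_k) / (image of ∂_{k+1}):

  H_0: rank C_0 − rank ∂_1 = 9 − 8 = 1, and the invariant factors of ∂_1 are all 1, so H_0 = Z.
  H_1: rank ker ∂_1 − rank ∂_2 = (27 − 8) − 18 = 1, and ∂_2 has invariant factor 2 > 1, so H_1 = Z ⊕ Z/2.
  H_2: rank ker ∂_2 − rank ∂_3 = (18 − 18) − 0 = 0, and there is no ∂_3, so H_2 = 0.

H_0 ≅ Z,  H_1 ≅ Z ⊕ Z/2,  H_2 = 0.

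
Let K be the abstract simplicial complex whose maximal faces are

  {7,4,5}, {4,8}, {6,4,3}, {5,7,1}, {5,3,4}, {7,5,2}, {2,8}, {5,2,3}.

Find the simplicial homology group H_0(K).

H_0 = Z.

Order the vertices as 1 < 2 < 3 < 4 < 5 < 6 < 7 < 8. Listing each simplex with vertices in this order, K has dimension 2 with simplices:

  0-simplices (8): [1], [2], [3], [4], [5], [6], [7], [8]
  1-simplices (14): [1,5], [1,7], [2,3], [2,5], [2,7], [2,8], [3,4], [3,5], [3,6], [4,5], [4,6], [4,7], [4,8], [5,7]
  2-simplices (6): [1,5,7], [2,3,5], [2,5,7], [3,4,5], [3,4,6], [4,5,7]

so the chain groups are C_0 ≅ Z^8, C_1 ≅ Z^14, C_2 ≅ Z^6.

The boundary map ∂_1: C_1 → C_0 maps an edge to its endpoints' difference, ∂[p,q] = q − p. For instance
  ∂[4,5] = [5] − [4].
This gives a 8×14 integer matrix of rank 7; reducing to Smith normal form yields diagonal entries (1,1,1,1,1,1,1).

Boundary ∂_2: C_2 → C_1 acts by ∂[p,q,r] = [q,r] − [p,r] + [p,q]. For instance
  ∂[1,5,7] = [5,7] − [1,7] + [1,5],
  ∂[2,5,7] = [5,7] − [2,7] + [2,5].
The 14×6 boundary matrix has rank 6 and Smith normal form diag(1,1,1,1,1,1).

Computing H_k = (kernel of ∂_k) / (image of ∂_{k+1}):

  H_0: rank C_0 − rank ∂_1 = 8 − 7 = 1, and the invariant factors of ∂_1 are all 1, so H_0 ≅ Z.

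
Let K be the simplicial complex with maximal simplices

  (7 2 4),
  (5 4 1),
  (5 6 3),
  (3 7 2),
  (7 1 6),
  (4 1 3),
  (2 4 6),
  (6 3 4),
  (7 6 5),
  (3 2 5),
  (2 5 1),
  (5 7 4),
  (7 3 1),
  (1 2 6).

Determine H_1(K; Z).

H_1 ≅ Z^2.

We work with the vertex ordering 1 < 2 < 3 < 4 < 5 < 6 < 7. The simplices of K, each written with vertices in increasing order, are:

  0-simplices (7): [1], [2], [3], [4], [5], [6], [7]
  1-simplices (21): [1,2], [1,3], [1,4], [1,5], [1,6], [1,7], [2,3], [2,4], [2,5], [2,6], [2,7], [3,4], [3,5], [3,6], [3,7], [4,5], [4,6], [4,7], [5,6], [5,7], [6,7]
  2-simplices (14): [1,2,5], [1,2,6], [1,3,4], [1,3,7], [1,4,5], [1,6,7], [2,3,5], [2,3,7], [2,4,6], [2,4,7], [3,4,6], [3,5,6], [4,5,7], [5,6,7]

so the chain groups are C_0 ≅ Z^7, C_1 ≅ Z^21, C_2 ≅ Z^14.

The boundary map ∂_1: C_1 → C_0 sends each edge [p,q] (with p < q) to q − p.
The resulting 7×21 matrix has rank 6, and its Smith normal form has invariant factors (1,1,1,1,1,1).

Boundary ∂_2: C_2 → C_1 maps a triangle to the signed sum of its edges. For instance
  ∂[1,6,7] = [6,7] − [1,7] + [1,6],
  ∂[2,3,7] = [3,7] − [2,7] + [2,3].
The resulting 21×14 matrix has rank 13, and its Smith normal form has invariant factors (1,1,1,1,1,1,1,1,1,1,1,1,1).

Reading off H_k = ker ∂_k / im ∂_{k+1}:

  H_1: rank ker ∂_1 − rank ∂_2 = (21 − 6) − 13 = 2, and the invariant factors of ∂_2 are all 1, so H_1 ≅ Z^2.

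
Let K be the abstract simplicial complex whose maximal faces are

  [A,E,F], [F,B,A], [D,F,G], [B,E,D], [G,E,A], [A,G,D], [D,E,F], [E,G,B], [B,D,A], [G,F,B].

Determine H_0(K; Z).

Take the total order A < B < D < E < F < G on the vertex set. Then K (dimension 2) consists of the simplices:

  0-simplices (6): A, B, D, E, F, G
  1-simplices (15): AB, AD, AE, AF, AG, BD, BE, BF, BG, DE, DF, DG, EF, EG, FG
  2-simplices (10): ABD, ABF, ADG, AEF, AEG, BDE, BEG, BFG, DEF, DFG

so the chain groups are C_0 ≅ Z^6, C_1 ≅ Z^15, C_2 ≅ Z^10.

The boundary map ∂_1: C_1 → C_0 maps an edge to its endpoints' difference, ∂[p,q] = q − p. For instance
  ∂BD = D − B.
The resulting 6×15 matrix has rank 5, and its Smith normal form has invariant factors (1,1,1,1,1).

Boundary ∂_2: C_2 → C_1 acts by ∂[p,q,r] = [q,r] − [p,r] + [p,q]. For instance
  ∂ABF = BF − AF + AB,
  ∂BEG = EG − BG + BE.
The resulting 15×10 matrix has rank 10, and its Smith normal form has invariant factors (1,1,1,1,1,1,1,1,1,2).

Now H_k = ker ∂_k / im ∂_{k+1}, so:

  H_0: rank C_0 − rank ∂_1 = 6 − 5 = 1, and the invariant factors of ∂_1 are all 1, so H_0 = Z.

H_0 ≅ Z.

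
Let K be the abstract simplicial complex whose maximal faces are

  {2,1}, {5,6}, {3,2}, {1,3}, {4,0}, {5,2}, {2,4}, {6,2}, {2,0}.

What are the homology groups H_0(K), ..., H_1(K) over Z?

H_0 ≅ Z,  H_1 ≅ Z^3.

We work with the vertex ordering 0 < 1 < 2 < 3 < 4 < 5 < 6. The simplices of K, each written with vertices in increasing order, are:

  0-simplices (7): [0], [1], [2], [3], [4], [5], [6]
  1-simplices (9): [0,2], [0,4], [1,2], [1,3], [2,3], [2,4], [2,5], [2,6], [5,6]

giving chain groups C_0 ≅ Z^7, C_1 ≅ Z^9.

∂_1: C_1 → C_0 is given by ∂[p,q] = [q] − [p]. For instance
  ∂[1,3] = [3] − [1].
The resulting 7×9 matrix has rank 6, and its Smith normal form has invariant factors (1,1,1,1,1,1).

Reading off H_k = ker ∂_k / im ∂_{k+1}:

  H_0: rank C_0 − rank ∂_1 = 7 − 6 = 1, and the invariant factors of ∂_1 are all 1, so H_0 = Z.
  H_1: rank ker ∂_1 − rank ∂_2 = (9 − 6) − 0 = 3, and there is no ∂_2, so H_1 = Z^3.

As a check, the Euler characteristic is 7 − 9 = -2, which agrees with 1 − 3 = -2.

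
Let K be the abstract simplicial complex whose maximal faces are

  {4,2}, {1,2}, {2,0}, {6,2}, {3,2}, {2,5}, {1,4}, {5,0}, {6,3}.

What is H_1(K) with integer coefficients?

K has 7 vertices, 9 edges.
rank ∂_1 = 6, rank ∂_2 = 0 ⇒ b_1 = 9 − 6 − 0 = 3. So H_1 = Z^3.

H_1 ≅ Z^3.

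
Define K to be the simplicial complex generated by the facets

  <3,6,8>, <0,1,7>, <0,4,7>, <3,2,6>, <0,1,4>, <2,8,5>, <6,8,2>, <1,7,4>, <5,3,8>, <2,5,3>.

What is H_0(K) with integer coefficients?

H_0 ≅ Z^2.

Fix the vertex order 0 < 1 < 2 < 3 < 4 < 5 < 6 < 7 < 8 and write every simplex with vertices in increasing order. Then dim K = 2 and the simplices of K are:

  0-simplices (9): [0], [1], [2], [3], [4], [5], [6], [7], [8]
  1-simplices (15): [0,1], [0,4], [0,7], [1,4], [1,7], [2,3], [2,5], [2,6], [2,8], [3,5], [3,6], [3,8], [4,7], [5,8], [6,8]
  2-simplices (10): [0,1,4], [0,1,7], [0,4,7], [1,4,7], [2,3,5], [2,3,6], [2,5,8], [2,6,8], [3,5,8], [3,6,8]

giving chain groups C_0 ≅ Z^9, C_1 ≅ Z^15, C_2 ≅ Z^10.

The boundary map ∂_1: C_1 → C_0 sends each edge [p,q] (with p < q) to q − p.
As a 9×15 matrix over Z this has rank 7, with invariant factors (1,1,1,1,1,1,1).

The boundary map ∂_2: C_2 → C_1 sends each 2-simplex [p,q,r] to [q,r] − [p,r] + [p,q]. For instance
  ∂[2,6,8] = [6,8] − [2,8] + [2,6],
  ∂[2,5,8] = [5,8] − [2,8] + [2,5].
As a 15×10 matrix over Z this has rank 8, with invariant factors (1,1,1,1,1,1,1,1).

Now H_k = ker ∂_k / im ∂_{k+1}, so:

  H_0: rank C_0 − rank ∂_1 = 9 − 7 = 2, and the invariant factors of ∂_1 are all 1, so H_0 = Z^2.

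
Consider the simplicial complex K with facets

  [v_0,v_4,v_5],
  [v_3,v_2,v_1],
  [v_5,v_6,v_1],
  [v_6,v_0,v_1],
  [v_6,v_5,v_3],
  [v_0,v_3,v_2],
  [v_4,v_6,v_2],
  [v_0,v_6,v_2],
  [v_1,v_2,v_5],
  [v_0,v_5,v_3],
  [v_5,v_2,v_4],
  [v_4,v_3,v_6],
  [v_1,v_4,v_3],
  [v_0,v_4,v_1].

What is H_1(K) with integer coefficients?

We work with the vertex ordering v_0 < v_1 < v_2 < v_3 < v_4 < v_5 < v_6. The simplices of K, each written with vertices in increasing order, are:

  0-simplices (7): [v_0], [v_1], [v_2], [v_3], [v_4], [v_5], [v_6]
  1-simplices (21): (21 of them)
  2-simplices (14): (14 of them)

giving chain groups C_0 ≅ Z^7, C_1 ≅ Z^21, C_2 ≅ Z^14.

∂_1: C_1 → C_0 is given by ∂[p,q] = [q] − [p]. For instance
  ∂[v_0,v_1] = [v_1] − [v_0].
The 7×21 boundary matrix has rank 6 and Smith normal form diag(1,1,1,1,1,1).

∂_2: C_2 → C_1 sends each 2-simplex [p,q,r] to [q,r] − [p,r] + [p,q]. For instance
  ∂[v_1,v_3,v_4] = [v_3,v_4] − [v_1,v_4] + [v_1,v_3],
  ∂[v_1,v_5,v_6] = [v_5,v_6] − [v_1,v_6] + [v_1,v_5].
This gives a 21×14 integer matrix of rank 13; reducing to Smith normal form yields diagonal entries (1,1,1,1,1,1,1,1,1,1,1,1,1).

Computing H_k = (kernel of ∂_k) / (image of ∂_{k+1}):

  H_1: rank ker ∂_1 − rank ∂_2 = (21 − 6) − 13 = 2, and the invariant factors of ∂_2 are all 1, so H_1 = Z^2.

H_1 ≅ Z^2.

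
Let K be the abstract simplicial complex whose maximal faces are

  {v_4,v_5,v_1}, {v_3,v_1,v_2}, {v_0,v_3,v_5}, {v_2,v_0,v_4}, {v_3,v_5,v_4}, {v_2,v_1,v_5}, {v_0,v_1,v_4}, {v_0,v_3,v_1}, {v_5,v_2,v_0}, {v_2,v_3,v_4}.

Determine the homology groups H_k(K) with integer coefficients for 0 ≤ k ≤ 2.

K has 6 vertices, 15 edges, 10 triangles.
rank ∂_0 = 0, rank ∂_1 = 5 ⇒ b_0 = 6 − 0 − 5 = 1; all invariant factors of ∂_1 are 1 so no torsion. So H_0 = Z.
rank ∂_1 = 5, rank ∂_2 = 10 ⇒ b_1 = 15 − 5 − 10 = 0; ∂_2 has invariant factor(s) [2] giving torsion. So H_1 = Z/2.
rank ∂_2 = 10, rank ∂_3 = 0 ⇒ b_2 = 10 − 10 − 0 = 0. So H_2 = 0.

H_0 = Z,  H_1 = Z/2,  H_2 = 0.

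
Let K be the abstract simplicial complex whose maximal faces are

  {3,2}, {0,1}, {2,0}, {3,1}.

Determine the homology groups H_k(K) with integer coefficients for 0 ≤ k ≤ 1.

Order the vertices as 0 < 1 < 2 < 3. Listing each simplex with vertices in this order, K has dimension 1 with simplices:

  0-simplices (4): [0], [1], [2], [3]
  1-simplices (4): [0,1], [0,2], [1,3], [2,3]

Hence C_0 ≅ Z^4, C_1 ≅ Z^4.

The boundary map ∂_1: C_1 → C_0 sends each edge [p,q] (with p < q) to q − p.
The resulting 4×4 matrix has rank 3, and its Smith normal form has invariant factors (1,1,1).

Computing H_k = (kernel of ∂_k) / (image of ∂_{k+1}):

  H_0: rank C_0 − rank ∂_1 = 4 − 3 = 1, and the invariant factors of ∂_1 are all 1, so H_0 = Z.
  H_1: rank ker ∂_1 − rank ∂_2 = (4 − 3) − 0 = 1, and there is no ∂_2, so H_1 = Z.

H_0 ≅ Z,  H_1 ≅ Z.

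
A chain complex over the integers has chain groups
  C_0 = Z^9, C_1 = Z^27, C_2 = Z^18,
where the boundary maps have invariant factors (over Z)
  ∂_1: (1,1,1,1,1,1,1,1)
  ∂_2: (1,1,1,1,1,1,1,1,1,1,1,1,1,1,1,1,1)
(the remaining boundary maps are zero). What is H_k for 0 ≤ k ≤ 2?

H_0: b_0 = 9 − 0 − 8 = 1; torsion from ∂_1 factors > 1: none. So H_0 = Z.
H_1: b_1 = 27 − 8 − 17 = 2; torsion from ∂_2 factors > 1: none. So H_1 = Z^2.
H_2: b_2 = 18 − 17 − 0 = 1; torsion from ∂_3 factors > 1: none. So H_2 = Z.

H_0 = Z,  H_1 = Z^2,  H_2 = Z.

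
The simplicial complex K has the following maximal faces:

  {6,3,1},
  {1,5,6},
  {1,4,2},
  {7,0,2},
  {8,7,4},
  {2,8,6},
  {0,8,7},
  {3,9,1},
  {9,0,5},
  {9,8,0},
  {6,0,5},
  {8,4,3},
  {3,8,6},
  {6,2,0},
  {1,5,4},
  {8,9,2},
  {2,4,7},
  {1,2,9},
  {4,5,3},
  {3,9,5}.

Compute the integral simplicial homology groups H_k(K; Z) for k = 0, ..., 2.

H_0 = Z,  H_1 = Z ⊕ Z/2Z,  H_2 = 0.

Take the total order 0 < 1 < 2 < 3 < 4 < 5 < 6 < 7 < 8 < 9 on the vertex set. Then K (dimension 2) consists of the simplices:

  0-simplices (10): [0], [1], [2], [3], [4], [5], [6], [7], [8], [9]
  1-simplices (30): (30 of them)
  2-simplices (20): (20 of them)

Hence C_0 ≅ Z^10, C_1 ≅ Z^30, C_2 ≅ Z^20.

The boundary map ∂_1: C_1 → C_0 is given by ∂[p,q] = [q] − [p]. For instance
  ∂[1,6] = [6] − [1].
The 10×30 boundary matrix has rank 9 and Smith normal form diag(1,1,1,1,1,1,1,1,1).

∂_2: C_2 → C_1 acts by ∂[p,q,r] = [q,r] − [p,r] + [p,q]. For instance
  ∂[3,6,8] = [6,8] − [3,8] + [3,6],
  ∂[2,4,7] = [4,7] − [2,7] + [2,4].
The resulting 30×20 matrix has rank 20, and its Smith normal form has invariant factors (1,1,1,1,1,1,1,1,1,1,1,1,1,1,1,1,1,1,1,2).

Now H_k = ker ∂_k / im ∂_{k+1}, so:

  H_0: rank C_0 − rank ∂_1 = 10 − 9 = 1, and the invariant factors of ∂_1 are all 1, so H_0 ≅ Z.
  H_1: rank ker ∂_1 − rank ∂_2 = (30 − 9) − 20 = 1, and ∂_2 has invariant factor 2 > 1, so H_1 ≅ Z ⊕ Z/2Z.
  H_2: rank ker ∂_2 − rank ∂_3 = (20 − 20) − 0 = 0, and there is no ∂_3, so H_2 ≅ 0.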